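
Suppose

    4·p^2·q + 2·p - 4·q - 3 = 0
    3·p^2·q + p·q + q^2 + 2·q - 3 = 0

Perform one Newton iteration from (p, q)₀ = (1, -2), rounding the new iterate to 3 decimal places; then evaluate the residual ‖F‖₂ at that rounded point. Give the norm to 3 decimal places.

22.726

At (1, -2): F = (-1.000, -11.000).
Jacobian J = [[8·p·q + 2, 4·p^2 - 4], [6·p·q + q, 3·p^2 + p + 2·q + 2]].
At the point, J = [[-14.000, 0.000], [-14.000, 2.000]] (det J = -28.000).
Solving J·Δ = −F gives Δ = (-0.071, 5.000).
Then the next iterate is (p, q)₁ = (0.929, 3.000).
Re-evaluating at (0.929, 3.000): F = (-2.78551, 22.55437), so ‖F‖₂ = 22.726.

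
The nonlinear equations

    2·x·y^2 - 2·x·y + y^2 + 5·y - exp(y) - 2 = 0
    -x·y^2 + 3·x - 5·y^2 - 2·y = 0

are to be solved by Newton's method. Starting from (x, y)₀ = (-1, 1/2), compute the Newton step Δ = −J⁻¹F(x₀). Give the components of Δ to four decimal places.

At (-1, 1/2): F = (-0.398721, -5.0000).
Jacobian J = [[2·y^2 - 2·y, 4·x·y - 2·x + 2·y - exp(y) + 5], [-y^2 + 3, -2·x·y - 10·y - 2]].
At the point, J = [[-0.5000, 4.351279], [2.7500, -6.0000]] (det J = -8.966017).
Solving J·Δ = −F gives Δ = (2.6934, 0.4011).

(2.6934, 0.4011)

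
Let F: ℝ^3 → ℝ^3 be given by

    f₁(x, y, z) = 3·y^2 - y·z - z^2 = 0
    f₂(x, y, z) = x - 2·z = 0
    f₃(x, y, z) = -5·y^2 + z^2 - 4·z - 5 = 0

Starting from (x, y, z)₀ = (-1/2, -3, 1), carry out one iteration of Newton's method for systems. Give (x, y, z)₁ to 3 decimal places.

(-32.250, -2.375, -16.125)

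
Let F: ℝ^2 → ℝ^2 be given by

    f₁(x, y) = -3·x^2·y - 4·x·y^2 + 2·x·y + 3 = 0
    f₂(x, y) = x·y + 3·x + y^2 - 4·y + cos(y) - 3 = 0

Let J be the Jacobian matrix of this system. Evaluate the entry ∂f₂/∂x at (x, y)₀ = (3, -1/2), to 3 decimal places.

2.500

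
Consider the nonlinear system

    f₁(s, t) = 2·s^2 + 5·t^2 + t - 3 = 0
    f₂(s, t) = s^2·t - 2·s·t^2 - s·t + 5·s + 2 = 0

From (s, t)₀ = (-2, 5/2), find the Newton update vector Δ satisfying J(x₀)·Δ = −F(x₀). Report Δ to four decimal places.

(-0.5625, -1.6635)

At (-2, 5/2): F = (38.7500, 32.0000).
Jacobian J = [[4·s, 10·t + 1], [2·s·t - 2·t^2 - t + 5, s^2 - 4·s·t - s]].
At the point, J = [[-8.0000, 26.0000], [-20.0000, 26.0000]] (det J = 312.0000).
Solving J·Δ = −F gives Δ = (-0.5625, -1.6635).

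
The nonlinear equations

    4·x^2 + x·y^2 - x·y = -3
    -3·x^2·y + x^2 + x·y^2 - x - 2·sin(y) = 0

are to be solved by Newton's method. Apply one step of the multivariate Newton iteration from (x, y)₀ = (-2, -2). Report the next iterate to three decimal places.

(-1.076, -1.776)

At (-2, -2): F = (7.000, 23.81859).
Jacobian J = [[8·x + y^2 - y, 2·x·y - x], [-6·x·y + 2·x + y^2 - 1, -3·x^2 + 2·x·y - 2·cos(y)]].
At the point, J = [[-10.000, 10.000], [-25.000, -3.16771]] (det J = 281.67706).
Solving J·Δ = −F gives Δ = (0.924, 0.224).
Then the next iterate is (x, y)₁ = (-1.076, -1.776).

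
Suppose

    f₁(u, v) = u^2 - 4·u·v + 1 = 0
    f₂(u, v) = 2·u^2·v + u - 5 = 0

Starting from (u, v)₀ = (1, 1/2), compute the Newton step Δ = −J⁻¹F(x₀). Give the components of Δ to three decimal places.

(1.000, 0.000)

At (1, 1/2): F = (0.000, -3.000).
Jacobian J = [[2·u - 4·v, -4·u], [4·u·v + 1, 2·u^2]].
At the point, J = [[0.000, -4.000], [3.000, 2.000]] (det J = 12.000).
Solving J·Δ = −F gives Δ = (1.000, 0.000).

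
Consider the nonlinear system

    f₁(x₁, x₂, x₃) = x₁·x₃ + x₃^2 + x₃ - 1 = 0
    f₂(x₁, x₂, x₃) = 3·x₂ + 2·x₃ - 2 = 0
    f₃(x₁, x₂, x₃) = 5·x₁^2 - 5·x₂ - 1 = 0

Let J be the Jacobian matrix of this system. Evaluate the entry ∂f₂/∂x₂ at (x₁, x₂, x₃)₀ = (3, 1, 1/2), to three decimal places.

∂f₂/∂x₂ = 3.
At (3, 1, 1/2) this is 3.000.

3.000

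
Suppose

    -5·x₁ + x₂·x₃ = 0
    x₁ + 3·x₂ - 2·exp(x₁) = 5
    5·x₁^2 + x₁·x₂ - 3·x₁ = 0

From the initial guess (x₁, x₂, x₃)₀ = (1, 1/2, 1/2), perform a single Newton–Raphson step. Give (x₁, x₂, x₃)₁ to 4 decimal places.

(0.4269, 2.2980, 2.4713)

At (1, 1/2, 1/2): F = (-4.7500, -7.936564, 2.5000).
Jacobian J = [[-5, x₃, x₂], [-2·exp(x₁) + 1, 3, 0], [10·x₁ + x₂ - 3, x₁, 0]].
At the point, J = [[-5.0000, 0.5000, 0.5000], [-4.436564, 3.0000, 0.0000], [7.5000, 1.0000, 0.0000]] (det J = -13.468282).
Solving J·Δ = −F gives Δ = (-0.5731, 1.7980, 1.9713).
Then the next iterate is (x₁, x₂, x₃)₁ = (0.4269, 2.2980, 2.4713).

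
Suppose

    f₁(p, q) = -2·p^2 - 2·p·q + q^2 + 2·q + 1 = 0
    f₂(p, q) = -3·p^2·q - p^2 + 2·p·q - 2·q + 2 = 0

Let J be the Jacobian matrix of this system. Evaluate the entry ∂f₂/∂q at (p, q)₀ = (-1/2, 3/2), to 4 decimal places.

-3.7500

∂f₂/∂q = -3·p^2 + 2·p - 2.
At (-1/2, 3/2) this is -3.7500.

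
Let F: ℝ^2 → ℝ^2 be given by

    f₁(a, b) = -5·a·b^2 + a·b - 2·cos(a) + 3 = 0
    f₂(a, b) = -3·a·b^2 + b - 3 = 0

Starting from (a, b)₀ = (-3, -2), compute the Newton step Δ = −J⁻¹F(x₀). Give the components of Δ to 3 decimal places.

At (-3, -2): F = (70.97998, 31.000).
Jacobian J = [[-5·b^2 + b + 2·sin(a), -10·a·b + a], [-3·b^2, -6·a·b + 1]].
At the point, J = [[-22.28224, -63.000], [-12.000, -35.000]] (det J = 23.87840).
Solving J·Δ = −F gives Δ = (22.250, -6.743).

(22.250, -6.743)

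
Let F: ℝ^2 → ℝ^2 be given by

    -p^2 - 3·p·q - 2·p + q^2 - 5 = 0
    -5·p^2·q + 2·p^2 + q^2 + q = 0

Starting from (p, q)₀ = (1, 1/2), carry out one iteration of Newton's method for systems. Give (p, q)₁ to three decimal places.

(-0.948, 1.233)

At (1, 1/2): F = (-9.250, 0.250).
Jacobian J = [[-2·p - 3·q - 2, -3·p + 2·q], [-10·p·q + 4·p, -5·p^2 + 2·q + 1]].
At the point, J = [[-5.500, -2.000], [-1.000, -3.000]] (det J = 14.500).
Solving J·Δ = −F gives Δ = (-1.948, 0.733).
Then the next iterate is (p, q)₁ = (-0.948, 1.233).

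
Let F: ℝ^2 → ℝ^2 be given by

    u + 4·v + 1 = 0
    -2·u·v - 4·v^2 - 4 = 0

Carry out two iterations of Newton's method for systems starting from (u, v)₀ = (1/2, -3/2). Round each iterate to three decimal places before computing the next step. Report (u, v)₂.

At (1/2, -3/2): F = (-4.500, -11.500).
Jacobian J = [[1, 4], [-2·v, -2·u - 8·v]].
At the point, J = [[1.000, 4.000], [3.000, 11.000]] (det J = -1.000).
Solving J·Δ = −F gives Δ = (-3.500, 2.000).
Then the next iterate is (u, v)₁ = (-3.000, 0.500).
Round to (-3.000, 0.500) and repeat: F = (0.000, -2.000), J = [[1.000, 4.000], [-1.000, 2.000]].
Δ = (-1.333, 0.333), so (u, v)₂ = (-4.333, 0.833).

(-4.333, 0.833)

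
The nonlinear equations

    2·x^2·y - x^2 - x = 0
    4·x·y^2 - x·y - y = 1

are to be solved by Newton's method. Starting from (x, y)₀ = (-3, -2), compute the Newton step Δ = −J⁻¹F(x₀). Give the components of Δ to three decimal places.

(1.018, 0.694)

At (-3, -2): F = (-42.000, -53.000).
Jacobian J = [[4·x·y - 2·x - 1, 2·x^2], [4·y^2 - y, 8·x·y - x - 1]].
At the point, J = [[29.000, 18.000], [18.000, 50.000]] (det J = 1126.000).
Solving J·Δ = −F gives Δ = (1.018, 0.694).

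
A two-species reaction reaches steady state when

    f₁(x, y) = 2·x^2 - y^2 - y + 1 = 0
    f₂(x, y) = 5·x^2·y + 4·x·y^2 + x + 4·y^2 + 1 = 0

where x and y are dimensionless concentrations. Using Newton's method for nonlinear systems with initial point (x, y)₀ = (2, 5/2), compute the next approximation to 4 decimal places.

(1.2810, 1.5830)

At (2, 5/2): F = (0.2500, 128.0000).
Jacobian J = [[4·x, -2·y - 1], [10·x·y + 4·y^2 + 1, 5·x^2 + 8·x·y + 8·y]].
At the point, J = [[8.0000, -6.0000], [76.0000, 80.0000]] (det J = 1096.0000).
Solving J·Δ = −F gives Δ = (-0.7190, -0.9170).
Then the next iterate is (x, y)₁ = (1.2810, 1.5830).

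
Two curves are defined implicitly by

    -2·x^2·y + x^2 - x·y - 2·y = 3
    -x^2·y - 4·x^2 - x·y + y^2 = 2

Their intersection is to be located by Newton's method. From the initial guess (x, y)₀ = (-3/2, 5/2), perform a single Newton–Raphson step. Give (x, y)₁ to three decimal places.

(-0.787, 1.205)

At (-3/2, 5/2): F = (-13.250, -6.625).
Jacobian J = [[-4·x·y + 2·x - y, -2·x^2 - x - 2], [-2·x·y - 8·x - y, -x^2 - x + 2·y]].
At the point, J = [[9.500, -5.000], [17.000, 4.250]] (det J = 125.375).
Solving J·Δ = −F gives Δ = (0.713, -1.295).
Then the next iterate is (x, y)₁ = (-0.787, 1.205).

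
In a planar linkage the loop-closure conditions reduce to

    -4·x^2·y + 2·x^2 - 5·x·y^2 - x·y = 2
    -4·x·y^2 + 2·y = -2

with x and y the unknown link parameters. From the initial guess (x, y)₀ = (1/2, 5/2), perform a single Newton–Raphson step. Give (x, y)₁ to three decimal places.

(6.125, -15.766)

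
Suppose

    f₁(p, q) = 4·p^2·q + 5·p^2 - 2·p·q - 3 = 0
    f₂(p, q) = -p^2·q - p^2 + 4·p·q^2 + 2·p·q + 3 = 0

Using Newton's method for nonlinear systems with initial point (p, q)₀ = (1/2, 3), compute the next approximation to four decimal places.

At (1/2, 3): F = (-1.7500, 23.0000).
Jacobian J = [[8·p·q + 10·p - 2·q, 4·p^2 - 2·p], [-2·p·q - 2·p + 4·q^2 + 2·q, -p^2 + 8·p·q + 2·p]].
At the point, J = [[11.0000, 0.0000], [38.0000, 12.7500]] (det J = 140.2500).
Solving J·Δ = −F gives Δ = (0.1591, -2.2781).
Then the next iterate is (p, q)₁ = (0.6591, 0.7219).

(0.6591, 0.7219)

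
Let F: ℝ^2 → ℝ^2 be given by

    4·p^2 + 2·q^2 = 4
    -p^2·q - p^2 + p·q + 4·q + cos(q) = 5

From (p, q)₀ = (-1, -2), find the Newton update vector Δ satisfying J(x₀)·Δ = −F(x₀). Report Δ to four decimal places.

(-1.0865, 2.0865)

At (-1, -2): F = (8.0000, -10.416147).
Jacobian J = [[8·p, 4·q], [-2·p·q - 2·p + q, -p^2 + p - sin(q) + 4]].
At the point, J = [[-8.0000, -8.0000], [-4.0000, 2.909297]] (det J = -55.274379).
Solving J·Δ = −F gives Δ = (-1.0865, 2.0865).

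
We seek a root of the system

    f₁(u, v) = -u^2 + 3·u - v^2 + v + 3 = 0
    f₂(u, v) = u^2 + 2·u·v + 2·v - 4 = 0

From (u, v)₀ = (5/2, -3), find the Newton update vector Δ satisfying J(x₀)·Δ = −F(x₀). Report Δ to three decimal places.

At (5/2, -3): F = (-7.750, -18.750).
Jacobian J = [[-2·u + 3, -2·v + 1], [2·u + 2·v, 2·u + 2]].
At the point, J = [[-2.000, 7.000], [-1.000, 7.000]] (det J = -7.000).
Solving J·Δ = −F gives Δ = (11.000, 4.250).

(11.000, 4.250)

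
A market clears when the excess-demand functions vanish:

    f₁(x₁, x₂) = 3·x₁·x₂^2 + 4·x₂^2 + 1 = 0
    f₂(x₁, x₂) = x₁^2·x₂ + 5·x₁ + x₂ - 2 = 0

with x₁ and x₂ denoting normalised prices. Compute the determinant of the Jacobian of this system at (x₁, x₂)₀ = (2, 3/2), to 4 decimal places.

J = [[3·x₂^2, 6·x₁·x₂ + 8·x₂], [2·x₁·x₂ + 5, x₁^2 + 1]].
At the point, J = [[6.7500, 30.0000], [11.0000, 5.0000]].
det J = -296.2500.

-296.2500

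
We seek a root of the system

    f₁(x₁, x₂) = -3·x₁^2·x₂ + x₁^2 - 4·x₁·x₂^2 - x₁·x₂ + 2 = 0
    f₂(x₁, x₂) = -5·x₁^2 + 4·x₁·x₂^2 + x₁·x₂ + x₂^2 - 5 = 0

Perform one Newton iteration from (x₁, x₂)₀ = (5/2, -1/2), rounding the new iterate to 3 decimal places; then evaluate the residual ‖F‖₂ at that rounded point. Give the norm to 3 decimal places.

At (5/2, -1/2): F = (16.375, -34.750).
Jacobian J = [[-6·x₁·x₂ + 2·x₁ - 4·x₂^2 - x₂, -3·x₁^2 - 8·x₁·x₂ - x₁], [-10·x₁ + 4·x₂^2 + x₂, 8·x₁·x₂ + x₁ + 2·x₂]].
At the point, J = [[12.000, -11.250], [-24.500, -8.500]] (det J = -377.625).
Solving J·Δ = −F gives Δ = (-1.404, -0.042).
Then the next iterate is (x₁, x₂)₁ = (1.096, -0.542).
Re-evaluating at (1.096, -0.542): F = (4.46056, -10.01849), so ‖F‖₂ = 10.967.

10.967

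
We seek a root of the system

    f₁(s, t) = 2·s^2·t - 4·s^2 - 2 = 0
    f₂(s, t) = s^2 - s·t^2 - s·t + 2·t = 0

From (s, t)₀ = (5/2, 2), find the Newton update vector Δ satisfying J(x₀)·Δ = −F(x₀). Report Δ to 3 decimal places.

At (5/2, 2): F = (-2.000, -4.750).
Jacobian J = [[4·s·t - 8·s, 2·s^2], [2·s - t^2 - t, -2·s·t - s + 2]].
At the point, J = [[0.000, 12.500], [-1.000, -10.500]] (det J = 12.500).
Solving J·Δ = −F gives Δ = (-6.430, 0.160).

(-6.430, 0.160)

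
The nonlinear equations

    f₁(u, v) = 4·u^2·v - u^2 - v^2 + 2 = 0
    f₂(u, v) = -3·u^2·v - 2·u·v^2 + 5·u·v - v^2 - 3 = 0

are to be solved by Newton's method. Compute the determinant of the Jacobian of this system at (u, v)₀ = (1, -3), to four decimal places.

J = [[8·u·v - 2·u, 4·u^2 - 2·v], [-6·u·v - 2·v^2 + 5·v, -3·u^2 - 4·u·v + 5·u - 2·v]].
At the point, J = [[-26.0000, 10.0000], [-15.0000, 20.0000]].
det J = -370.0000.

-370.0000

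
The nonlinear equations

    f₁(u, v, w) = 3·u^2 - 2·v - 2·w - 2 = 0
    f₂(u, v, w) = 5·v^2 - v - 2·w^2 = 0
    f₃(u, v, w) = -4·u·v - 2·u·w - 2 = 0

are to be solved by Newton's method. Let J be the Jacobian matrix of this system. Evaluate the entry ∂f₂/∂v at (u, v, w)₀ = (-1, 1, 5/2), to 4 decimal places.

9.0000

∂f₂/∂v = 10·v - 1.
At (-1, 1, 5/2) this is 9.0000.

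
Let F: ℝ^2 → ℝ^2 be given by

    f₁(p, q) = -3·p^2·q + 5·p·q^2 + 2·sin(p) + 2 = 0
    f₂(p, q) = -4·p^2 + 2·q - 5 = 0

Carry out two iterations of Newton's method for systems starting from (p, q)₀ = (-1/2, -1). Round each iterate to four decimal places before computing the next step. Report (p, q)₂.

At (-1/2, -1): F = (-0.708851, -8.0000).
Jacobian J = [[-6·p·q + 5·q^2 + 2·cos(p), -3·p^2 + 10·p·q], [-8·p, 2]].
At the point, J = [[3.755165, 4.2500], [4.0000, 2.0000]] (det J = -9.489670).
Solving J·Δ = −F gives Δ = (3.4334, -2.8669).
Then the next iterate is (p, q)₁ = (2.9334, -3.8669).
Round to (2.9334, -3.8669) and repeat: F = (321.549913, -47.153142), J = [[140.866753, -139.246151], [-23.4672, 2.0000]].
Δ = (-1.9835, 0.3026), so (p, q)₂ = (0.9499, -3.5643).

(0.9499, -3.5643)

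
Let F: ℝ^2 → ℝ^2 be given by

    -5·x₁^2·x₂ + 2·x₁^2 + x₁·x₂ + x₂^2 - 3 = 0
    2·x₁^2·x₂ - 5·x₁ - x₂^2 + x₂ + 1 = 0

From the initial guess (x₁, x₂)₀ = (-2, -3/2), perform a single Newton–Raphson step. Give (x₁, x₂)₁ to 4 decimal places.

At (-2, -3/2): F = (40.2500, -4.7500).
Jacobian J = [[-10·x₁·x₂ + 4·x₁ + x₂, -5·x₁^2 + x₁ + 2·x₂], [4·x₁·x₂ - 5, 2·x₁^2 - 2·x₂ + 1]].
At the point, J = [[-39.5000, -25.0000], [7.0000, 12.0000]] (det J = -299.0000).
Solving J·Δ = −F gives Δ = (1.2182, -0.3148).
Then the next iterate is (x₁, x₂)₁ = (-0.7818, -1.8148).

(-0.7818, -1.8148)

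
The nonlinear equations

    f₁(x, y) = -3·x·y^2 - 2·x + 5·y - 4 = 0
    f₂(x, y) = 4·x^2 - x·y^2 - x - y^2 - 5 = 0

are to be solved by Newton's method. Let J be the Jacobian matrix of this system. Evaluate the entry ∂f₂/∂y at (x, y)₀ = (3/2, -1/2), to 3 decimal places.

∂f₂/∂y = -2·x·y - 2·y.
At (3/2, -1/2) this is 2.500.

2.500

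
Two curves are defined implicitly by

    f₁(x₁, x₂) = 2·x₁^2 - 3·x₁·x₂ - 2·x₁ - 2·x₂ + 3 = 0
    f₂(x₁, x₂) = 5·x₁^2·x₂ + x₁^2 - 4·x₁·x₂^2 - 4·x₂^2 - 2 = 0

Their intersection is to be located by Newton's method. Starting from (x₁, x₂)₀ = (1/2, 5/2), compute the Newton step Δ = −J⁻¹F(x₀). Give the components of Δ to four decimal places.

At (1/2, 5/2): F = (-6.2500, -36.1250).
Jacobian J = [[4·x₁ - 3·x₂ - 2, -3·x₁ - 2], [10·x₁·x₂ + 2·x₁ - 4·x₂^2, 5·x₁^2 - 8·x₁·x₂ - 8·x₂]].
At the point, J = [[-7.5000, -3.5000], [-11.5000, -28.7500]] (det J = 175.3750).
Solving J·Δ = −F gives Δ = (-0.3036, -1.1351).

(-0.3036, -1.1351)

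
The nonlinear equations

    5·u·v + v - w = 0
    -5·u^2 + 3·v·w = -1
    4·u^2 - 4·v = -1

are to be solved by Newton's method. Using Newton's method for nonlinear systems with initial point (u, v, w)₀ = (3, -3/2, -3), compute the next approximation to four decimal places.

At (3, -3/2, -3): F = (-21.0000, -30.5000, 43.0000).
Jacobian J = [[5·v, 5·u + 1, -1], [-10·u, 3·w, 3·v], [8·u, -4, 0]].
At the point, J = [[-7.5000, 16.0000, -1.0000], [-30.0000, -9.0000, -4.5000], [24.0000, -4.0000, 0.0000]] (det J = -1929.0000).
Solving J·Δ = −F gives Δ = (-1.6729, 0.7127, 2.9495).
Then the next iterate is (u, v, w)₁ = (1.3271, -0.7873, -0.0505).

(1.3271, -0.7873, -0.0505)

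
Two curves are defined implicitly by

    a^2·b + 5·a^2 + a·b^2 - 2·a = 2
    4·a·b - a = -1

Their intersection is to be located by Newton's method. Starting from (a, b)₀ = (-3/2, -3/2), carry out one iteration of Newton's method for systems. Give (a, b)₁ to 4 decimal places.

At (-3/2, -3/2): F = (5.5000, 11.5000).
Jacobian J = [[2·a·b + 10·a + b^2 - 2, a^2 + 2·a·b], [4·b - 1, 4·a]].
At the point, J = [[-10.2500, 6.7500], [-7.0000, -6.0000]] (det J = 108.7500).
Solving J·Δ = −F gives Δ = (1.0172, 0.7299).
Then the next iterate is (a, b)₁ = (-0.4828, -0.7701).

(-0.4828, -0.7701)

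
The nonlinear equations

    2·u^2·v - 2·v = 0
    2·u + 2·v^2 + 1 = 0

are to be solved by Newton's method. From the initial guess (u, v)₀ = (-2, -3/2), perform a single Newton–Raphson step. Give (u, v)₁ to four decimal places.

At (-2, -3/2): F = (-9.0000, 1.5000).
Jacobian J = [[4·u·v, 2·u^2 - 2], [2, 4·v]].
At the point, J = [[12.0000, 6.0000], [2.0000, -6.0000]] (det J = -84.0000).
Solving J·Δ = −F gives Δ = (0.5357, 0.4286).
Then the next iterate is (u, v)₁ = (-1.4643, -1.0714).

(-1.4643, -1.0714)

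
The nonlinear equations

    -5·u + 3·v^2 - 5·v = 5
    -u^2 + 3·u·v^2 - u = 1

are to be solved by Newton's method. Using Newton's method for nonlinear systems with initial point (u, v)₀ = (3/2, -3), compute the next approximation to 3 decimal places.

(1.461, -1.709)

At (3/2, -3): F = (29.500, 35.750).
Jacobian J = [[-5, 6·v - 5], [-2·u + 3·v^2 - 1, 6·u·v]].
At the point, J = [[-5.000, -23.000], [23.000, -27.000]] (det J = 664.000).
Solving J·Δ = −F gives Δ = (-0.039, 1.291).
Then the next iterate is (u, v)₁ = (1.461, -1.709).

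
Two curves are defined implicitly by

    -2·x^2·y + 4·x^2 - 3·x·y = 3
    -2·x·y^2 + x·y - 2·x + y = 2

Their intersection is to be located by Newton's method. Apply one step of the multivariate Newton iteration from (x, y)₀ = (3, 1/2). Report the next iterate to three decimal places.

At (3, 1/2): F = (19.500, -7.500).
Jacobian J = [[-4·x·y + 8·x - 3·y, -2·x^2 - 3·x], [-2·y^2 + y - 2, -4·x·y + x + 1]].
At the point, J = [[16.500, -27.000], [-2.000, -2.000]] (det J = -87.000).
Solving J·Δ = −F gives Δ = (-2.776, -0.974).
Then the next iterate is (x, y)₁ = (0.224, -0.474).

(0.224, -0.474)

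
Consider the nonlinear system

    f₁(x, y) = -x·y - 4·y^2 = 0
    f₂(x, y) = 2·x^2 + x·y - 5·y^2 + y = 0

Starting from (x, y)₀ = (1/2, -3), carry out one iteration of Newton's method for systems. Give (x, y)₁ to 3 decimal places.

(-0.049, -1.462)

At (1/2, -3): F = (-34.500, -49.000).
Jacobian J = [[-y, -x - 8·y], [4·x + y, x - 10·y + 1]].
At the point, J = [[3.000, 23.500], [-1.000, 31.500]] (det J = 118.000).
Solving J·Δ = −F gives Δ = (-0.549, 1.538).
Then the next iterate is (x, y)₁ = (-0.049, -1.462).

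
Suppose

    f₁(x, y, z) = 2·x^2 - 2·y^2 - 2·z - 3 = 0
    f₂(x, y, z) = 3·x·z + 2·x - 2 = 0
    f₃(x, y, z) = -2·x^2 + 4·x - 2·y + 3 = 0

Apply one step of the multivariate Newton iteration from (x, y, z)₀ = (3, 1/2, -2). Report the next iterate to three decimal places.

(1.985, 2.558, -0.895)

At (3, 1/2, -2): F = (18.500, -14.000, -4.000).
Jacobian J = [[4·x, -4·y, -2], [3·z + 2, 0, 3·x], [-4·x + 4, -2, 0]].
At the point, J = [[12.000, -2.000, -2.000], [-4.000, 0.000, 9.000], [-8.000, -2.000, 0.000]] (det J = 344.000).
Solving J·Δ = −F gives Δ = (-1.015, 2.058, 1.105).
Then the next iterate is (x, y, z)₁ = (1.985, 2.558, -0.895).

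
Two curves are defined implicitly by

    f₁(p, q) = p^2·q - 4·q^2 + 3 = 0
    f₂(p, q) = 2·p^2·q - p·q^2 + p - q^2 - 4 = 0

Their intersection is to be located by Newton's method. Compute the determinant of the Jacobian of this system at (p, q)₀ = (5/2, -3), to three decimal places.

647.000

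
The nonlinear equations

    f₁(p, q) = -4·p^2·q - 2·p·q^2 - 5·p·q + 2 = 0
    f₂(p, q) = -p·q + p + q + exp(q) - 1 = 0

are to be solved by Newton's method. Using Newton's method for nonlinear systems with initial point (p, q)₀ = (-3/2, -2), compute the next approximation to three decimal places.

(-4.625, 4.352)

At (-3/2, -2): F = (17.000, -7.36466).
Jacobian J = [[-8·p·q - 2·q^2 - 5·q, -4·p^2 - 4·p·q - 5·p], [-q + 1, -p + exp(q) + 1]].
At the point, J = [[-22.000, -13.500], [3.000, 2.63534]] (det J = -17.47738).
Solving J·Δ = −F gives Δ = (-3.125, 6.352).
Then the next iterate is (p, q)₁ = (-4.625, 4.352).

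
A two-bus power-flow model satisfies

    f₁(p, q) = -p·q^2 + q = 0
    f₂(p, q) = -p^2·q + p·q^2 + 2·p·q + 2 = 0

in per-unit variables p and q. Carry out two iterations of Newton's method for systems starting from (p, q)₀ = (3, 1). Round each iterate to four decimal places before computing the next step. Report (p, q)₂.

(3.6318, 0.3365)

At (3, 1): F = (-2.0000, 2.0000).
Jacobian J = [[-q^2, -2·p·q + 1], [-2·p·q + q^2 + 2·q, -p^2 + 2·p·q + 2·p]].
At the point, J = [[-1.0000, -5.0000], [-3.0000, 3.0000]] (det J = -18.0000).
Solving J·Δ = −F gives Δ = (0.2222, -0.4444).
Then the next iterate is (p, q)₁ = (3.2222, 0.5556).
Round to (3.2222, 0.5556) and repeat: F = (-0.439065, 0.806616), J = [[-0.308691, -2.580509], [-2.160617, -0.357664]].
Δ = (0.4096, -0.2191), so (p, q)₂ = (3.6318, 0.3365).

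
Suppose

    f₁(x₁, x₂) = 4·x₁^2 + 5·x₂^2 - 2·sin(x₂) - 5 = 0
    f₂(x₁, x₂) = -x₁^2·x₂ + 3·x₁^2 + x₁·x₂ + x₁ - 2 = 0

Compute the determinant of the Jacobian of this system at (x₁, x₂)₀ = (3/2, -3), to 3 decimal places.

439.320

J = [[8·x₁, 10·x₂ - 2·cos(x₂)], [-2·x₁·x₂ + 6·x₁ + x₂ + 1, -x₁^2 + x₁]].
At the point, J = [[12.000, -28.02002], [16.000, -0.750]].
det J = 439.320.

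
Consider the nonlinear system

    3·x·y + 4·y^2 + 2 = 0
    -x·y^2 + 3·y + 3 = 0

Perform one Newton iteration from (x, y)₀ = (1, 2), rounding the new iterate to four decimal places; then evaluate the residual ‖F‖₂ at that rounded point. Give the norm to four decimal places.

5.1461

At (1, 2): F = (24.0000, 5.0000).
Jacobian J = [[3·y, 3·x + 8·y], [-y^2, -2·x·y + 3]].
At the point, J = [[6.0000, 19.0000], [-4.0000, -1.0000]] (det J = 70.0000).
Solving J·Δ = −F gives Δ = (1.7000, -1.8000).
Then the next iterate is (x, y)₁ = (2.7000, 0.2000).
Re-evaluating at (2.7000, 0.2000): F = (3.7800, 3.4920), so ‖F‖₂ = 5.1461.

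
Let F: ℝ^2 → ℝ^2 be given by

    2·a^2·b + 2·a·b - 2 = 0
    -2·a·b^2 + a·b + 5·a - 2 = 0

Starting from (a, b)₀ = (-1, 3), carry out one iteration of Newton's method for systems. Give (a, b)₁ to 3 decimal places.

At (-1, 3): F = (-2.000, 8.000).
Jacobian J = [[4·a·b + 2·b, 2·a^2 + 2·a], [-2·b^2 + b + 5, -4·a·b + a]].
At the point, J = [[-6.000, 0.000], [-10.000, 11.000]] (det J = -66.000).
Solving J·Δ = −F gives Δ = (-0.333, -1.030).
Then the next iterate is (a, b)₁ = (-1.333, 1.970).

(-1.333, 1.970)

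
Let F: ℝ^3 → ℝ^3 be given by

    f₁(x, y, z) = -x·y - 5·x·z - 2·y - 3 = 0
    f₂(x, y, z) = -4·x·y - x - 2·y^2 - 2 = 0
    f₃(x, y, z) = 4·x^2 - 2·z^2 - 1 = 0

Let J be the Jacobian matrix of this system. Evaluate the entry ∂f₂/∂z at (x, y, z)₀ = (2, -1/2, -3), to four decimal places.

∂f₂/∂z = 0.
At (2, -1/2, -3) this is 0.0000.

0.0000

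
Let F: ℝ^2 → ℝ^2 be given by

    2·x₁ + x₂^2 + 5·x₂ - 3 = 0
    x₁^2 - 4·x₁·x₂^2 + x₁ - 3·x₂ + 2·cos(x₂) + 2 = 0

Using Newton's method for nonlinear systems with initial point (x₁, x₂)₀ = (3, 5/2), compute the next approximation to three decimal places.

At (3, 5/2): F = (21.750, -70.10229).
Jacobian J = [[2, 2·x₂ + 5], [2·x₁ - 4·x₂^2 + 1, -8·x₁·x₂ - 2·sin(x₂) - 3]].
At the point, J = [[2.000, 10.000], [-18.000, -64.19694]] (det J = 51.60611).
Solving J·Δ = −F gives Δ = (13.472, -4.869).
Then the next iterate is (x₁, x₂)₁ = (16.472, -2.369).

(16.472, -2.369)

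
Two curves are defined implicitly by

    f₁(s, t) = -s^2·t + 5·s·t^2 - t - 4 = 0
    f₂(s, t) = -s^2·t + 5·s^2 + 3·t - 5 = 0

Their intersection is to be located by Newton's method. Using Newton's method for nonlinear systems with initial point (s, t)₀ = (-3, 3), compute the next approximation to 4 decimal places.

At (-3, 3): F = (-169.0000, 22.0000).
Jacobian J = [[-2·s·t + 5·t^2, -s^2 + 10·s·t - 1], [-2·s·t + 10·s, -s^2 + 3]].
At the point, J = [[63.0000, -100.0000], [-12.0000, -6.0000]] (det J = -1578.0000).
Solving J·Δ = −F gives Δ = (2.0368, -0.4068).
Then the next iterate is (s, t)₁ = (-0.9632, 2.5932).

(-0.9632, 2.5932)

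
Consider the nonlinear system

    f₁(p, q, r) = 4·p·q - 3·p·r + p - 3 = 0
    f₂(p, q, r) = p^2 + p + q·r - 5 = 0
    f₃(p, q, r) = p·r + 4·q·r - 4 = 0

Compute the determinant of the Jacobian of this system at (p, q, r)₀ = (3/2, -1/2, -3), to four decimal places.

J = [[4·q - 3·r + 1, 4·p, -3·p], [2·p + 1, r, q], [r, 4·r, p + 4·q]].
At the point, J = [[8.0000, 6.0000, -4.5000], [4.0000, -3.0000, -0.5000], [-3.0000, -12.0000, -0.5000]].
det J = 241.5000.

241.5000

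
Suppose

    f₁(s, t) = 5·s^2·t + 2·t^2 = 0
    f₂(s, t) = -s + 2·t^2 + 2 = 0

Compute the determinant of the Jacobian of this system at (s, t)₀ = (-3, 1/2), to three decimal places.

J = [[10·s·t, 5·s^2 + 4·t], [-1, 4·t]].
At the point, J = [[-15.000, 47.000], [-1.000, 2.000]].
det J = 17.000.

17.000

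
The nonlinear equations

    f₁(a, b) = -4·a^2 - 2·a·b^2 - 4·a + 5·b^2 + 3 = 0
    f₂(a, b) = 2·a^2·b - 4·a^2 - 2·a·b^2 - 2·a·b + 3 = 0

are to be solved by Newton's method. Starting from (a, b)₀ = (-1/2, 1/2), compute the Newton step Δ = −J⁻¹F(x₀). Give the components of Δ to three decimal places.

(-0.415, -0.951)

At (-1/2, 1/2): F = (5.500, 3.000).
Jacobian J = [[-8·a - 2·b^2 - 4, -4·a·b + 10·b], [4·a·b - 8·a - 2·b^2 - 2·b, 2·a^2 - 4·a·b - 2·a]].
At the point, J = [[-0.500, 6.000], [1.500, 2.500]] (det J = -10.250).
Solving J·Δ = −F gives Δ = (-0.415, -0.951).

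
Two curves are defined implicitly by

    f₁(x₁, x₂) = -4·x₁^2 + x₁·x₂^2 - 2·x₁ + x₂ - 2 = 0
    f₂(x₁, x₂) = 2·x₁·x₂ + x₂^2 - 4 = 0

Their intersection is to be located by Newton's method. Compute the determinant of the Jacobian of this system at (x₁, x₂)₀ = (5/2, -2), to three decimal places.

-54.000

J = [[-8·x₁ + x₂^2 - 2, 2·x₁·x₂ + 1], [2·x₂, 2·x₁ + 2·x₂]].
At the point, J = [[-18.000, -9.000], [-4.000, 1.000]].
det J = -54.000.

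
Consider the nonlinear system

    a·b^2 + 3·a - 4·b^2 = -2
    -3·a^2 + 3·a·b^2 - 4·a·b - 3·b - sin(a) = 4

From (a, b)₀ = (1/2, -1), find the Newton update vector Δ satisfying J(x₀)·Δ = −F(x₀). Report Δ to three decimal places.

(-0.165, 0.094)

At (1/2, -1): F = (0.000, 1.27057).
Jacobian J = [[b^2 + 3, 2·a·b - 8·b], [-6·a + 3·b^2 - 4·b - cos(a), 6·a·b - 4·a - 3]].
At the point, J = [[4.000, 7.000], [3.12242, -8.000]] (det J = -53.85692).
Solving J·Δ = −F gives Δ = (-0.165, 0.094).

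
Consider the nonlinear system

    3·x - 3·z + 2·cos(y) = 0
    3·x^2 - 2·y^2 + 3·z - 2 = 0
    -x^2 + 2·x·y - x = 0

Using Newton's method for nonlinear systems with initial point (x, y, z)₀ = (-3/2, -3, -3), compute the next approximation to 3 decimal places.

(-0.872, -1.087, -1.352)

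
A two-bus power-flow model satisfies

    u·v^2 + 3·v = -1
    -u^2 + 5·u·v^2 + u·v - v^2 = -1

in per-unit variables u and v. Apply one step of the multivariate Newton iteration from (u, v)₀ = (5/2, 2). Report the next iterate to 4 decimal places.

(11.0093, -1.9259)

At (5/2, 2): F = (17.0000, 45.7500).
Jacobian J = [[v^2, 2·u·v + 3], [-2·u + 5·v^2 + v, 10·u·v + u - 2·v]].
At the point, J = [[4.0000, 13.0000], [17.0000, 48.5000]] (det J = -27.0000).
Solving J·Δ = −F gives Δ = (8.5093, -3.9259).
Then the next iterate is (u, v)₁ = (11.0093, -1.9259).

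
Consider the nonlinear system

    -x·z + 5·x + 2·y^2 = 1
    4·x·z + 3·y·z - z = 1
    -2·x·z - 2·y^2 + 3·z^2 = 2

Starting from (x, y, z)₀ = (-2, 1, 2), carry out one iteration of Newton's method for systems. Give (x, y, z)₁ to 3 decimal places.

At (-2, 1, 2): F = (-5.000, -13.000, 16.000).
Jacobian J = [[-z + 5, 4·y, -x], [4·z, 3·z, 4·x + 3·y - 1], [-2·z, -4·y, -2·x + 6·z]].
At the point, J = [[3.000, 4.000, 2.000], [8.000, 6.000, -6.000], [-4.000, -4.000, 16.000]] (det J = -216.000).
Solving J·Δ = −F gives Δ = (0.000, 1.556, -0.611).
Then the next iterate is (x, y, z)₁ = (-2.000, 2.556, 1.389).

(-2.000, 2.556, 1.389)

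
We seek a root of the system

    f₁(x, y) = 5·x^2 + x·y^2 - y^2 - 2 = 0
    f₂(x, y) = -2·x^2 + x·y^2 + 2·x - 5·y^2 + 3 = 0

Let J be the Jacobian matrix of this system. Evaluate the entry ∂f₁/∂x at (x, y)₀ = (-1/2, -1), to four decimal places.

∂f₁/∂x = 10·x + y^2.
At (-1/2, -1) this is -4.0000.

-4.0000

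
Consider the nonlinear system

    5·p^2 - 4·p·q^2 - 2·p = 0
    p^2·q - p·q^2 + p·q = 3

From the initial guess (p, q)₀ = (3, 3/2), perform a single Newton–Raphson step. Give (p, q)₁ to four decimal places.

At (3, 3/2): F = (12.0000, 8.2500).
Jacobian J = [[10·p - 4·q^2 - 2, -8·p·q], [2·p·q - q^2 + q, p^2 - 2·p·q + p]].
At the point, J = [[19.0000, -36.0000], [8.2500, 3.0000]] (det J = 354.0000).
Solving J·Δ = −F gives Δ = (-0.9407, -0.1631).
Then the next iterate is (p, q)₁ = (2.0593, 1.3369).

(2.0593, 1.3369)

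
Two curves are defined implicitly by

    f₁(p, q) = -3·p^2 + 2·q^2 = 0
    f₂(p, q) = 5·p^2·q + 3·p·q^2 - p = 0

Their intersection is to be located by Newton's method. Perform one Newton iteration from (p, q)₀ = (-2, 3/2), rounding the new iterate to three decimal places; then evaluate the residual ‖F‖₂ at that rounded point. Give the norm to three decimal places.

5.445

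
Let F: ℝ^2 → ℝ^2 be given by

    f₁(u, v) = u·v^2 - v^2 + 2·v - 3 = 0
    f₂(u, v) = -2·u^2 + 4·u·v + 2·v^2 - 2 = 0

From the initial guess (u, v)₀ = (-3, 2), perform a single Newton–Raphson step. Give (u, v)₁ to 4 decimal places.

At (-3, 2): F = (-15.0000, -36.0000).
Jacobian J = [[v^2, 2·u·v - 2·v + 2], [-4·u + 4·v, 4·u + 4·v]].
At the point, J = [[4.0000, -14.0000], [20.0000, -4.0000]] (det J = 264.0000).
Solving J·Δ = −F gives Δ = (1.6818, -0.5909).
Then the next iterate is (u, v)₁ = (-1.3182, 1.4091).

(-1.3182, 1.4091)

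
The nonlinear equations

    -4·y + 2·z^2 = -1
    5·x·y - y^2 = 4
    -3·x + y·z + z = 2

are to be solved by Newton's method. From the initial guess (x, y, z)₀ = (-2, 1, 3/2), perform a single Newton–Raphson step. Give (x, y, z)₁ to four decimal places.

(-0.3740, 0.4275, 0.8683)

At (-2, 1, 3/2): F = (1.5000, -15.0000, 7.0000).
Jacobian J = [[0, -4, 4·z], [5·y, 5·x - 2·y, 0], [-3, z, y + 1]].
At the point, J = [[0.0000, -4.0000, 6.0000], [5.0000, -12.0000, 0.0000], [-3.0000, 1.5000, 2.0000]] (det J = -131.0000).
Solving J·Δ = −F gives Δ = (1.6260, -0.5725, -0.6317).
Then the next iterate is (x, y, z)₁ = (-0.3740, 0.4275, 0.8683).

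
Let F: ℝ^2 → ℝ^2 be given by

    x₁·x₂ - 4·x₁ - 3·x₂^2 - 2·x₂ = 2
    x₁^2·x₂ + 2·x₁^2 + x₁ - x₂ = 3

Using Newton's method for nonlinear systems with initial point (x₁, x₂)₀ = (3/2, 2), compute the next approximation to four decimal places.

(1.2344, 0.3625)

At (3/2, 2): F = (-21.0000, 5.5000).
Jacobian J = [[x₂ - 4, x₁ - 6·x₂ - 2], [2·x₁·x₂ + 4·x₁ + 1, x₁^2 - 1]].
At the point, J = [[-2.0000, -12.5000], [13.0000, 1.2500]] (det J = 160.0000).
Solving J·Δ = −F gives Δ = (-0.2656, -1.6375).
Then the next iterate is (x₁, x₂)₁ = (1.2344, 0.3625).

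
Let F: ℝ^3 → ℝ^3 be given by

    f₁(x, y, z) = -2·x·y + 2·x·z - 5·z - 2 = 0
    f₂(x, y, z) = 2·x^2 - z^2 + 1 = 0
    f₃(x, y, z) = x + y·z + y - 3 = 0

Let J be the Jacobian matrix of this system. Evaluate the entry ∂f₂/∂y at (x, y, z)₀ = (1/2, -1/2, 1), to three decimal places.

0.000

∂f₂/∂y = 0.
At (1/2, -1/2, 1) this is 0.000.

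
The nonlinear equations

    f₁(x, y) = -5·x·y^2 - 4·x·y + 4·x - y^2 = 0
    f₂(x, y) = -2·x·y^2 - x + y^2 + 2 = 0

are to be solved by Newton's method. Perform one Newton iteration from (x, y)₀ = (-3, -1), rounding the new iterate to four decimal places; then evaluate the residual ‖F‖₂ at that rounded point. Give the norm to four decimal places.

At (-3, -1): F = (-10.0000, 12.0000).
Jacobian J = [[-5·y^2 - 4·y + 4, -10·x·y - 4·x - 2·y], [-2·y^2 - 1, -4·x·y + 2·y]].
At the point, J = [[3.0000, -16.0000], [-3.0000, -14.0000]] (det J = -90.0000).
Solving J·Δ = −F gives Δ = (3.6889, 0.0667).
Then the next iterate is (x, y)₁ = (0.6889, -0.9333).
Re-evaluating at (0.6889, -0.9333): F = (1.456025, 0.982018), so ‖F‖₂ = 1.7562.

1.7562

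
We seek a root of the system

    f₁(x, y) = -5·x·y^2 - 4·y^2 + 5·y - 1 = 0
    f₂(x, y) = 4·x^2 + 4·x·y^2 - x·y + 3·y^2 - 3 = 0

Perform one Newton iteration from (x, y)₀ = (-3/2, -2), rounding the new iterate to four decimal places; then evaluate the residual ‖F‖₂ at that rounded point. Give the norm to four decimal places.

At (-3/2, -2): F = (3.0000, -9.0000).
Jacobian J = [[-5·y^2, -10·x·y - 8·y + 5], [8·x + 4·y^2 - y, 8·x·y - x + 6·y]].
At the point, J = [[-20.0000, -9.0000], [6.0000, 13.5000]] (det J = -216.0000).
Solving J·Δ = −F gives Δ = (-0.1875, 0.7500).
Then the next iterate is (x, y)₁ = (-1.6875, -1.2500).
Re-evaluating at (-1.6875, -1.2500): F = (-0.316406, 0.421875), so ‖F‖₂ = 0.5273.

0.5273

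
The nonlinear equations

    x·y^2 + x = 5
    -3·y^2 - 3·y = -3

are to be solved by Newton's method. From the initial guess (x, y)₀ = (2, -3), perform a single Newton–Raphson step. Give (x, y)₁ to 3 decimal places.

At (2, -3): F = (15.000, -15.000).
Jacobian J = [[y^2 + 1, 2·x·y], [0, -6·y - 3]].
At the point, J = [[10.000, -12.000], [0.000, 15.000]] (det J = 150.000).
Solving J·Δ = −F gives Δ = (-0.300, 1.000).
Then the next iterate is (x, y)₁ = (1.700, -2.000).

(1.700, -2.000)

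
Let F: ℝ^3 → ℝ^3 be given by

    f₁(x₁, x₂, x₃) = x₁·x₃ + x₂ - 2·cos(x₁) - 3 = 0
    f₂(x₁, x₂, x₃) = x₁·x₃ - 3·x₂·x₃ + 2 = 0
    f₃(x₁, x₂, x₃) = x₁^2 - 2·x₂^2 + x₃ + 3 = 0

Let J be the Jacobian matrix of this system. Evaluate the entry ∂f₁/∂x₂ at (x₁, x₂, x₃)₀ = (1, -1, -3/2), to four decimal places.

1.0000

∂f₁/∂x₂ = 1.
At (1, -1, -3/2) this is 1.0000.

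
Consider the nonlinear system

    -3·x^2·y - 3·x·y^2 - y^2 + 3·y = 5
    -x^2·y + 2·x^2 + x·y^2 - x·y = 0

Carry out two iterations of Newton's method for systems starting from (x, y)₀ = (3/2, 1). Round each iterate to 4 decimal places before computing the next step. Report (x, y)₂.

At (3/2, 1): F = (-14.2500, 2.2500).
Jacobian J = [[-6·x·y - 3·y^2, -3·x^2 - 6·x·y - 2·y + 3], [-2·x·y + 4·x + y^2 - y, -x^2 + 2·x·y - x]].
At the point, J = [[-12.0000, -14.7500], [3.0000, -0.7500]] (det J = 53.2500).
Solving J·Δ = −F gives Δ = (-0.8239, -0.2958).
Then the next iterate is (x, y)₁ = (0.6761, 0.7042).
Round to (0.6761, 0.7042) and repeat: F = (-5.354820, 0.451491), J = [[-4.344351, -2.636391], [1.543878, -0.180992]].
Δ = (-0.4447, -1.2984), so (x, y)₂ = (0.2314, -0.5942).

(0.2314, -0.5942)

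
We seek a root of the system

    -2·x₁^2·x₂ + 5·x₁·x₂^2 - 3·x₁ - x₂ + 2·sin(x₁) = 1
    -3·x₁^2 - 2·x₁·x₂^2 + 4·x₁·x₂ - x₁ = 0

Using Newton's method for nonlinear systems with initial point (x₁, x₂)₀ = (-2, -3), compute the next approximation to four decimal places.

(-0.4849, -2.3371)

At (-2, -3): F = (-59.818595, 50.0000).
Jacobian J = [[-4·x₁·x₂ + 5·x₂^2 + 2·cos(x₁) - 3, -2·x₁^2 + 10·x₁·x₂ - 1], [-6·x₁ - 2·x₂^2 + 4·x₂ - 1, -4·x₁·x₂ + 4·x₁]].
At the point, J = [[17.167706, 51.0000], [-19.0000, -32.0000]] (det J = 419.633398).
Solving J·Δ = −F gives Δ = (1.5151, 0.6629).
Then the next iterate is (x₁, x₂)₁ = (-0.4849, -2.3371).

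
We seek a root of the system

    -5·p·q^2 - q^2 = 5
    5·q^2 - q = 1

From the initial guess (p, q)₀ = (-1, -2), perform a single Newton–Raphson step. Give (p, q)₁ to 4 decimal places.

(-1.2500, -1.0000)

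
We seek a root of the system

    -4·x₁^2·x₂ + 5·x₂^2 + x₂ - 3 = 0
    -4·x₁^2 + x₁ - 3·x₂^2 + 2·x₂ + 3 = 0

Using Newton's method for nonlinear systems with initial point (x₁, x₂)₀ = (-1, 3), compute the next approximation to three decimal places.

At (-1, 3): F = (33.000, -23.000).
Jacobian J = [[-8·x₁·x₂, -4·x₁^2 + 10·x₂ + 1], [-8·x₁ + 1, -6·x₂ + 2]].
At the point, J = [[24.000, 27.000], [9.000, -16.000]] (det J = -627.000).
Solving J·Δ = −F gives Δ = (0.148, -1.354).
Then the next iterate is (x₁, x₂)₁ = (-0.852, 1.646).

(-0.852, 1.646)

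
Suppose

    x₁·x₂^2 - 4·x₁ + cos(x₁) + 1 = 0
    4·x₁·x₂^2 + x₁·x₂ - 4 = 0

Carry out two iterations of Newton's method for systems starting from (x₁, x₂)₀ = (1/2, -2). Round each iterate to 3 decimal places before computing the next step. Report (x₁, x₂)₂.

(0.745, -1.302)

At (1/2, -2): F = (1.87758, 3.000).
Jacobian J = [[x₂^2 - sin(x₁) - 4, 2·x₁·x₂], [4·x₂^2 + x₂, 8·x₁·x₂ + x₁]].
At the point, J = [[-0.47943, -2.000], [14.000, -7.500]] (det J = 31.59569).
Solving J·Δ = −F gives Δ = (0.256, 0.877).
Then the next iterate is (x₁, x₂)₁ = (0.756, -1.123).
Round to (0.756, -1.123) and repeat: F = (-0.34300, -1.03533), J = [[-3.42489, -1.69798], [3.92152, -6.03590]].
Δ = (-0.011, -0.179), so (x₁, x₂)₂ = (0.745, -1.302).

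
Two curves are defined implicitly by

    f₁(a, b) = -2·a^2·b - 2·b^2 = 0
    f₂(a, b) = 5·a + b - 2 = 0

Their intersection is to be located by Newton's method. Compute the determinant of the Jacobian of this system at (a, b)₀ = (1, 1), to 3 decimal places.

J = [[-4·a·b, -2·a^2 - 4·b], [5, 1]].
At the point, J = [[-4.000, -6.000], [5.000, 1.000]].
det J = 26.000.

26.000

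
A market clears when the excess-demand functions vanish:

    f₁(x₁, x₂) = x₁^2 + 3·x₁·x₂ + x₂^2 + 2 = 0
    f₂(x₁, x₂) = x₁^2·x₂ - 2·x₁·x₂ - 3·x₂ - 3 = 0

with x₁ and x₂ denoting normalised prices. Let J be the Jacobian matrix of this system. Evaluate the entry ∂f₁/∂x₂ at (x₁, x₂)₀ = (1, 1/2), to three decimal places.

4.000

∂f₁/∂x₂ = 3·x₁ + 2·x₂.
At (1, 1/2) this is 4.000.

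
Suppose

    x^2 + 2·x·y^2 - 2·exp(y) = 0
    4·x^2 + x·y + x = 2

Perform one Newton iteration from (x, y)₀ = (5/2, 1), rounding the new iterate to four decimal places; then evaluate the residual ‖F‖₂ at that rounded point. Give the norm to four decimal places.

7.2696

At (5/2, 1): F = (5.813436, 28.0000).
Jacobian J = [[2·x + 2·y^2, 4·x·y - 2·exp(y)], [8·x + y + 1, x]].
At the point, J = [[7.0000, 4.563436], [22.0000, 2.5000]] (det J = -82.895600).
Solving J·Δ = −F gives Δ = (-1.3661, 0.8216).
Then the next iterate is (x, y)₁ = (1.1339, 1.8216).
Re-evaluating at (1.1339, 1.8216): F = (-3.552679, 6.342329), so ‖F‖₂ = 7.2696.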